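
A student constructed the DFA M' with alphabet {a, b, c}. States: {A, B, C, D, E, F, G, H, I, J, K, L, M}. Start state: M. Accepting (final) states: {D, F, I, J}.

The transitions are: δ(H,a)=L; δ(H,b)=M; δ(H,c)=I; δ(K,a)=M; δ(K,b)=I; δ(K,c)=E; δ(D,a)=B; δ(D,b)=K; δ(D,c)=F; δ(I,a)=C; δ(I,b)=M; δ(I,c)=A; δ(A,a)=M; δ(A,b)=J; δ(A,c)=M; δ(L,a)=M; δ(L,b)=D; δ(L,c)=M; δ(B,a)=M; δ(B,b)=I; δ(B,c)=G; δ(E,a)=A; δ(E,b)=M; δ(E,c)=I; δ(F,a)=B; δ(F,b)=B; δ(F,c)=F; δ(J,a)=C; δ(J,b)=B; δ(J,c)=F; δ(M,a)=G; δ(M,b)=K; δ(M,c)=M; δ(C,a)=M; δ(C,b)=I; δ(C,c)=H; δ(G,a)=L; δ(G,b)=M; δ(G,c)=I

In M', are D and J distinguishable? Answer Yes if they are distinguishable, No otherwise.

Every state is reachable, so we keep all 13.
Initial partition by acceptance: {D,F,I,J} | {A,B,C,E,G,H,K,L,M}.
Split {D,F,I,J} by δ(·,c) → {D,F,J} and {I}.
Refine {A,B,C,E,G,H,K,L,M} on symbol b: members go to different blocks, giving {E,G,H,M} and {B,C,K} and {A,L}.
Split {E,G,H,M} by δ(·,a) → {E,G,H} and {M}.
The partition is now stable with 6 blocks: {D,F,J} | {E,G,H} | {I} | {B,C,K} | {A,L} | {M}.
D and J lie in the same block of the stable partition, so they are equivalent — no string distinguishes them.

No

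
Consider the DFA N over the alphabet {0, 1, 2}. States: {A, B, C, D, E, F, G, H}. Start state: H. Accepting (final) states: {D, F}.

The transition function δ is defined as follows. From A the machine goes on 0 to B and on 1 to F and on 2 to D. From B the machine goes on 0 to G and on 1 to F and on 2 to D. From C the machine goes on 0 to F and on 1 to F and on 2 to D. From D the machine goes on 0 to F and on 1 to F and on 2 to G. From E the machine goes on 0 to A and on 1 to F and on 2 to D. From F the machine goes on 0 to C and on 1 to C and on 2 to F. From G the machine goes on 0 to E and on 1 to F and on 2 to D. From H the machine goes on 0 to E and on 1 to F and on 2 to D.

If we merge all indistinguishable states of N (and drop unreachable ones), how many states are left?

4

P0 = {D,F} | {A,B,C,E,G,H}.
Refine {D,F} on symbol 0: members go to different blocks, giving {D} and {F}.
On input 0, block {A,B,C,E,G,H} splits into {A,B,E,G,H} and {C}.
The partition is now stable with 4 blocks: {D} | {A,B,E,G,H} | {F} | {C}.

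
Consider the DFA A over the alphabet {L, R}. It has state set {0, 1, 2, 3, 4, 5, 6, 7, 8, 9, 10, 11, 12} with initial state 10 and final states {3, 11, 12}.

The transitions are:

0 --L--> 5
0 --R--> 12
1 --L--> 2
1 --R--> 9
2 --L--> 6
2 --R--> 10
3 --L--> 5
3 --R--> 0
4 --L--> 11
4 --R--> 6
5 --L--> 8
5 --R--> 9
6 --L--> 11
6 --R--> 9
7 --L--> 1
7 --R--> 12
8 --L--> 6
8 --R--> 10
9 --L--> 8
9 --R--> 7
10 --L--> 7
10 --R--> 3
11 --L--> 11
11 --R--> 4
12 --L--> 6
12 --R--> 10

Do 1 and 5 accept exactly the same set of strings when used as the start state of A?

Yes

Every state is reachable, so we keep all 13.
Initial partition by acceptance: {3,11,12} | {0,1,2,4,5,6,7,8,9,10}.
On input L, block {3,11,12} splits into {3,12} and {11}.
On input L, block {0,1,2,4,5,6,7,8,9,10} splits into {0,1,2,5,7,8,9,10} and {4,6}.
On input L, block {3,12} splits into {3} and {12}.
Refine {0,1,2,5,7,8,9,10} on symbol L: members go to different blocks, giving {0,1,5,7,9,10} and {2,8}.
On input L, block {0,1,5,7,9,10} splits into {0,7,10} and {1,5,9}.
On input L, block {0,7,10} splits into {0,7} and {10}.
Refine {4,6} on symbol R: members go to different blocks, giving {4} and {6}.
Split {1,5,9} by δ(·,R) → {1,5} and {9}.
The partition is now stable with 10 blocks: {3} | {0,7} | {11} | {4} | {12} | {2,8} | {1,5} | {10} | {6} | {9}.
1 and 5 lie in the same block of the stable partition, so they are equivalent — no string distinguishes them.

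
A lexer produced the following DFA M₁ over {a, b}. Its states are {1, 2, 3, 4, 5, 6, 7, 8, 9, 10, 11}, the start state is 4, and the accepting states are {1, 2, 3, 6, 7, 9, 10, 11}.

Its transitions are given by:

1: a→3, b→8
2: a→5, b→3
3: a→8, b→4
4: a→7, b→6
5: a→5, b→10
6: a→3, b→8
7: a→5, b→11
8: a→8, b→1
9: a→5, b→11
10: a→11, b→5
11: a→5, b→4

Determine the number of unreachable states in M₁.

2

No path from 4 leads to 2, 9; the other 9 states are all reachable.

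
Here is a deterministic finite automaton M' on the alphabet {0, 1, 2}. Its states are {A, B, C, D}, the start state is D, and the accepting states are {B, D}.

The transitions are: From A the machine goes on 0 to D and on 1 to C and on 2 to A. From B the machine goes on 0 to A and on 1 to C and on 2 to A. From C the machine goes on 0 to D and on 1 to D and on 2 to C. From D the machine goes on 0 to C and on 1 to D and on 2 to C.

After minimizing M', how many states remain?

2

Reachable states from the start: {C,D}. Unreachable: {A,B} — drop them.
Start with accepting vs non-accepting: {D} | {C}.
The partition is now stable with 2 blocks: {D} | {C}.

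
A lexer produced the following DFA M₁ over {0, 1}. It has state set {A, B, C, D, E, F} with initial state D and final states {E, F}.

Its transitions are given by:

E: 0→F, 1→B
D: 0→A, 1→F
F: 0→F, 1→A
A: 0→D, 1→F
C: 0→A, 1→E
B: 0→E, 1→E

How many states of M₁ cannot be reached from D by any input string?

3

Starting at D and following transitions, the reachable set is {A, D, F}. That leaves B, C, E unreachable — 3 in total.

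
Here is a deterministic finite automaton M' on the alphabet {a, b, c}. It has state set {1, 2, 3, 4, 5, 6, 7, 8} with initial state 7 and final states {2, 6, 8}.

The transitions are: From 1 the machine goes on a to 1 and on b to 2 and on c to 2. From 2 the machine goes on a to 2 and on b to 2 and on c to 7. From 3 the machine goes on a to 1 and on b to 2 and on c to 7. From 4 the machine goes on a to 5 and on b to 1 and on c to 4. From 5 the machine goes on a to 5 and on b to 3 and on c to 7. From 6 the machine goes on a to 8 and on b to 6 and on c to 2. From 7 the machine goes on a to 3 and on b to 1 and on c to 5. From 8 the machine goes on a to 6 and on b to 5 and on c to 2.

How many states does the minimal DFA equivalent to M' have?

5

States {4,6,8} cannot be reached from the start state, so discard them.
P0 = {2} | {1,3,5,7}.
On input b, block {1,3,5,7} splits into {1,3} and {5,7}.
On input c, block {1,3} splits into {1} and {3}.
On input a, block {5,7} splits into {5} and {7}.
No further refinement is possible. Final partition (5 blocks): {2} | {1} | {5} | {3} | {7}.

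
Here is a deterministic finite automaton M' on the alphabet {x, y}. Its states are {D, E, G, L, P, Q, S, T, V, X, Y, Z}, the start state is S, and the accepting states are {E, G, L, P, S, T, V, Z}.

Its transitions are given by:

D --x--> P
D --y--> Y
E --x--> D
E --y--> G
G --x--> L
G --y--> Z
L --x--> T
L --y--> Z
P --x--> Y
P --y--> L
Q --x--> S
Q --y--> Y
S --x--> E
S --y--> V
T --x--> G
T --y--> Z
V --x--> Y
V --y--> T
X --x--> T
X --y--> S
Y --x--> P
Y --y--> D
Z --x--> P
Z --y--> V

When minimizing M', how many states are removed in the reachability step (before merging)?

2

No path from S leads to Q, X; the other 10 states are all reachable.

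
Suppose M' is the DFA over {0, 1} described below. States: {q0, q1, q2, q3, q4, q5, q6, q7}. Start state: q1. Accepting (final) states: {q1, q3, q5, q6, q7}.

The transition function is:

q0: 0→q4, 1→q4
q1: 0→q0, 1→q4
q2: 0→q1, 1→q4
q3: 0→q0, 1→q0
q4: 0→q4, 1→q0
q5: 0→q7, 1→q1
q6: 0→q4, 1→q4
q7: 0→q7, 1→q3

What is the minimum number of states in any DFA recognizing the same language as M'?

States {q2,q3,q5,q6,q7} cannot be reached from the start state, so discard them.
P0 = {q1} | {q0,q4}.
Stable partition: {q1} | {q0,q4} — 2 equivalence classes.

2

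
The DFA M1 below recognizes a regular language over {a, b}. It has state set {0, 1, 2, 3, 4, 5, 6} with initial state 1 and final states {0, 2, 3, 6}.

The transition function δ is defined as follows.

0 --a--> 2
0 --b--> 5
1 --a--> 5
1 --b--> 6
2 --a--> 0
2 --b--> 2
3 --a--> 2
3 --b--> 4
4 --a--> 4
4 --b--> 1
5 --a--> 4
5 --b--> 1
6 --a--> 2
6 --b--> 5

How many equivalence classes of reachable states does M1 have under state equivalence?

4

States {3} cannot be reached from the start state, so discard them.
Initial partition by acceptance: {0,2,6} | {1,4,5}.
On input b, block {0,2,6} splits into {0,6} and {2}.
Refine {1,4,5} on symbol b: members go to different blocks, giving {4,5} and {1}.
The partition is now stable with 4 blocks: {0,6} | {4,5} | {2} | {1}.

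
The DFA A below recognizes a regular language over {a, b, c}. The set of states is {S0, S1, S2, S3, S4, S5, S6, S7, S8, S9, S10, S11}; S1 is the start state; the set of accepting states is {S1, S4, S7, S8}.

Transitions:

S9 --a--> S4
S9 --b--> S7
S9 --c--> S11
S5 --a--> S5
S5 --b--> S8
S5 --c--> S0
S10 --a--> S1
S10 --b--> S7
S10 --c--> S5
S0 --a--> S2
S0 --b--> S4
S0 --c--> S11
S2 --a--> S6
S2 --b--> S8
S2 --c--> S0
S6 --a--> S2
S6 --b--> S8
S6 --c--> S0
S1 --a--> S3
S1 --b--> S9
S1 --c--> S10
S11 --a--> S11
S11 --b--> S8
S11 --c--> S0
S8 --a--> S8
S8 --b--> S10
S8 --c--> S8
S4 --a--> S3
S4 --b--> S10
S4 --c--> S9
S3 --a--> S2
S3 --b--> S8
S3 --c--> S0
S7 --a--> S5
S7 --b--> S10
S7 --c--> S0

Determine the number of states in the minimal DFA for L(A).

6

Every state is reachable, so we keep all 12.
Initial partition by acceptance: {S1,S4,S7,S8} | {S0,S2,S3,S5,S6,S9,S10,S11}.
On input a, block {S1,S4,S7,S8} splits into {S1,S4,S7} and {S8}.
Refine {S0,S2,S3,S5,S6,S9,S10,S11} on symbol a: members go to different blocks, giving {S0,S2,S3,S5,S6,S11} and {S9,S10}.
Refine {S1,S4,S7} on symbol c: members go to different blocks, giving {S1,S4} and {S7}.
Refine {S0,S2,S3,S5,S6,S11} on symbol b: members go to different blocks, giving {S2,S3,S5,S6,S11} and {S0}.
The partition is now stable with 6 blocks: {S1,S4} | {S2,S3,S5,S6,S11} | {S8} | {S9,S10} | {S7} | {S0}.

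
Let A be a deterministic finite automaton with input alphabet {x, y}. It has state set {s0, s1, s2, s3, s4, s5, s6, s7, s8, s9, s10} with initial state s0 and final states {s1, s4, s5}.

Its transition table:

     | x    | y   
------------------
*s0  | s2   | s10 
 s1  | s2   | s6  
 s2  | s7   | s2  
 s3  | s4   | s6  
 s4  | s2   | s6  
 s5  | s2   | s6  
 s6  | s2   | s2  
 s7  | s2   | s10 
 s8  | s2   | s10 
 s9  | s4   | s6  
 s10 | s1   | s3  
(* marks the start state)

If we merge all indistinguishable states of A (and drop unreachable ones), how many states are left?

First remove the unreachable states {s5,s8,s9}; 8 states remain.
Initial partition by acceptance: {s1,s4} | {s0,s2,s3,s6,s7,s10}.
Refine {s0,s2,s3,s6,s7,s10} on symbol x: members go to different blocks, giving {s0,s2,s6,s7} and {s3,s10}.
On input y, block {s0,s2,s6,s7} splits into {s0,s7} and {s2,s6}.
On input y, block {s3,s10} splits into {s3} and {s10}.
On input x, block {s2,s6} splits into {s2} and {s6}.
Stable partition: {s1,s4} | {s0,s7} | {s3} | {s2} | {s10} | {s6} — 6 equivalence classes.

6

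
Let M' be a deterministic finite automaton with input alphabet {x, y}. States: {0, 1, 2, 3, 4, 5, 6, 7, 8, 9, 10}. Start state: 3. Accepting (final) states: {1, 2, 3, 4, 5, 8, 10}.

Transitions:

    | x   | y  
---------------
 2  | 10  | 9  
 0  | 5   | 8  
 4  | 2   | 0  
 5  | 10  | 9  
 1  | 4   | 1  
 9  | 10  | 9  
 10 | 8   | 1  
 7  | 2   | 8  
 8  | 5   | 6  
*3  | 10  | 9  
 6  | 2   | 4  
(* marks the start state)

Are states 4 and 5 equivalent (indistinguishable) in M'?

Reachable states from the start: {0,1,2,3,4,5,6,8,9,10}. Unreachable: {7} — drop them.
Start with accepting vs non-accepting: {1,2,3,4,5,8,10} | {0,6,9}.
Refine {1,2,3,4,5,8,10} on symbol y: members go to different blocks, giving {2,3,4,5,8} and {1,10}.
On input x, block {2,3,4,5,8} splits into {2,3,5} and {4,8}.
Split {0,6,9} by δ(·,x) → {0,6} and {9}.
No further refinement is possible. Final partition (5 blocks): {2,3,5} | {0,6} | {1,10} | {4,8} | {9}.
4 and 5 end up in different blocks, so they are distinguishable. For instance, the string 'xy' is accepted from only 5.

No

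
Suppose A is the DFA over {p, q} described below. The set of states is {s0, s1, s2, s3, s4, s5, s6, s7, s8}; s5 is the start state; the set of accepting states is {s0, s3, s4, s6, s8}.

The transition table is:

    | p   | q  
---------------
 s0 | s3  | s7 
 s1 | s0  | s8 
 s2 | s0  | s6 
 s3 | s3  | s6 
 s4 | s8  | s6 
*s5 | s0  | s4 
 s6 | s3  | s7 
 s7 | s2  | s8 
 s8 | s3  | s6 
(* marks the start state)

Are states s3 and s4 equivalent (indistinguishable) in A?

Yes

Reachable states from the start: {s0,s2,s3,s4,s5,s6,s7,s8}. Unreachable: {s1} — drop them.
Start with accepting vs non-accepting: {s0,s3,s4,s6,s8} | {s2,s5,s7}.
Split {s0,s3,s4,s6,s8} by δ(·,q) → {s3,s4,s8} and {s0,s6}.
Refine {s2,s5,s7} on symbol p: members go to different blocks, giving {s2,s5} and {s7}.
Split {s2,s5} by δ(·,q) → {s2} and {s5}.
No further refinement is possible. Final partition (5 blocks): {s3,s4,s8} | {s2} | {s0,s6} | {s7} | {s5}.
s3 and s4 lie in the same block of the stable partition, so they are equivalent — no string distinguishes them.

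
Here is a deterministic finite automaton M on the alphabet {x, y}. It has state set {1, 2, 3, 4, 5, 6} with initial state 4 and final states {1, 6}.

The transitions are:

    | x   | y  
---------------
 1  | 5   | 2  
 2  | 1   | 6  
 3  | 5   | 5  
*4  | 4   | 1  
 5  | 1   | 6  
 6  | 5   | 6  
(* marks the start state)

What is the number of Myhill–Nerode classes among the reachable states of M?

4

First remove the unreachable states {3}; 5 states remain.
Start with accepting vs non-accepting: {1,6} | {2,4,5}.
On input y, block {1,6} splits into {1} and {6}.
Refine {2,4,5} on symbol x: members go to different blocks, giving {2,5} and {4}.
Stable partition: {1} | {2,5} | {6} | {4} — 4 equivalence classes.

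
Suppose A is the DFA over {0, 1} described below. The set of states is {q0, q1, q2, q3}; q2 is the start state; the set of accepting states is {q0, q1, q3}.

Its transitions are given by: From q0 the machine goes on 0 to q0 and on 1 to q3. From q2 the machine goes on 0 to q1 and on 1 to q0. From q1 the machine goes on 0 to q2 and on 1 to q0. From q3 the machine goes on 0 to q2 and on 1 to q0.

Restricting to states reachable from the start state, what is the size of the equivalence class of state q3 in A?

2

Every state is reachable, so we keep all 4.
Start with accepting vs non-accepting: {q0,q1,q3} | {q2}.
Split {q0,q1,q3} by δ(·,0) → {q1,q3} and {q0}.
No further refinement is possible. Final partition (3 blocks): {q1,q3} | {q2} | {q0}.
The equivalence class containing q3 is {q1,q3}, of size 2.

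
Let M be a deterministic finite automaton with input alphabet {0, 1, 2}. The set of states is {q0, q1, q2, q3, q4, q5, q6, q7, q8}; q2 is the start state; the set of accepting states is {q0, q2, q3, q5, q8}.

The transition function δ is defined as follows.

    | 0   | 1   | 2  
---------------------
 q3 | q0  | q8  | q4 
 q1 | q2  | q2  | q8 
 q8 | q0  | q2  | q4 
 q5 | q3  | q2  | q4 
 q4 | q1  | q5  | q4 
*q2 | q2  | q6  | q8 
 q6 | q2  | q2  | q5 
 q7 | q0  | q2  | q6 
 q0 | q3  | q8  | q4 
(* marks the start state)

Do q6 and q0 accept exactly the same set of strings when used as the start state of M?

No

Reachable states from the start: {q0,q1,q2,q3,q4,q5,q6,q8}. Unreachable: {q7} — drop them.
Start with accepting vs non-accepting: {q0,q2,q3,q5,q8} | {q1,q4,q6}.
Refine {q0,q2,q3,q5,q8} on symbol 1: members go to different blocks, giving {q0,q3,q5,q8} and {q2}.
On input 1, block {q0,q3,q5,q8} splits into {q0,q3} and {q5,q8}.
Refine {q1,q4,q6} on symbol 0: members go to different blocks, giving {q1,q6} and {q4}.
The partition is now stable with 5 blocks: {q0,q3} | {q1,q6} | {q2} | {q5,q8} | {q4}.
q6 and q0 end up in different blocks, so they are distinguishable. For instance, the string 'ε' is accepted from only q0.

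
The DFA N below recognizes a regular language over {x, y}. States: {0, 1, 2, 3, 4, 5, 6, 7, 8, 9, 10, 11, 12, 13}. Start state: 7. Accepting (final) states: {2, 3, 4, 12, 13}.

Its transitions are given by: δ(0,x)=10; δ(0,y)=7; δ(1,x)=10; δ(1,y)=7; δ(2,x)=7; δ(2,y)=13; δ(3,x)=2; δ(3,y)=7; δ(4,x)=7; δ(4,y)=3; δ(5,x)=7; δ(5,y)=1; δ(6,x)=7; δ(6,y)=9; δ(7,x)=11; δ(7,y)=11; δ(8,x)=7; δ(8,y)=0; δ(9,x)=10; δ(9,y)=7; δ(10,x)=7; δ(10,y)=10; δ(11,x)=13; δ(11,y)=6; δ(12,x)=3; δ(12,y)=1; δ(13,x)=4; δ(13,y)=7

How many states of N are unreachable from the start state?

5

BFS from 7 reaches {2, 3, 4, 6, 7, 9, 10, 11, 13}; the 5 state(s) 0, 1, 5, 8, 12 are never visited.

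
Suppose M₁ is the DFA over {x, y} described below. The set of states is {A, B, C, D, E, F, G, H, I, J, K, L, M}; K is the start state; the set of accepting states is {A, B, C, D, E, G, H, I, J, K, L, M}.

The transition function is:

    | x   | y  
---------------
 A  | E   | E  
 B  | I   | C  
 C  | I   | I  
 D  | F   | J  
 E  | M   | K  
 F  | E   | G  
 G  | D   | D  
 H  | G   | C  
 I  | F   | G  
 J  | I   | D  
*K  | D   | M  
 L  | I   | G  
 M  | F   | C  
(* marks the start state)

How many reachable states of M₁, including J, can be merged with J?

4

States {A,B,H,L} cannot be reached from the start state, so discard them.
Start with accepting vs non-accepting: {C,D,E,G,I,J,K,M} | {F}.
Refine {C,D,E,G,I,J,K,M} on symbol x: members go to different blocks, giving {C,E,G,J,K} and {D,I,M}.
On input y, block {C,E,G,J,K} splits into {C,G,J,K} and {E}.
No further refinement is possible. Final partition (4 blocks): {C,G,J,K} | {F} | {D,I,M} | {E}.
The equivalence class containing J is {C,G,J,K}, of size 4.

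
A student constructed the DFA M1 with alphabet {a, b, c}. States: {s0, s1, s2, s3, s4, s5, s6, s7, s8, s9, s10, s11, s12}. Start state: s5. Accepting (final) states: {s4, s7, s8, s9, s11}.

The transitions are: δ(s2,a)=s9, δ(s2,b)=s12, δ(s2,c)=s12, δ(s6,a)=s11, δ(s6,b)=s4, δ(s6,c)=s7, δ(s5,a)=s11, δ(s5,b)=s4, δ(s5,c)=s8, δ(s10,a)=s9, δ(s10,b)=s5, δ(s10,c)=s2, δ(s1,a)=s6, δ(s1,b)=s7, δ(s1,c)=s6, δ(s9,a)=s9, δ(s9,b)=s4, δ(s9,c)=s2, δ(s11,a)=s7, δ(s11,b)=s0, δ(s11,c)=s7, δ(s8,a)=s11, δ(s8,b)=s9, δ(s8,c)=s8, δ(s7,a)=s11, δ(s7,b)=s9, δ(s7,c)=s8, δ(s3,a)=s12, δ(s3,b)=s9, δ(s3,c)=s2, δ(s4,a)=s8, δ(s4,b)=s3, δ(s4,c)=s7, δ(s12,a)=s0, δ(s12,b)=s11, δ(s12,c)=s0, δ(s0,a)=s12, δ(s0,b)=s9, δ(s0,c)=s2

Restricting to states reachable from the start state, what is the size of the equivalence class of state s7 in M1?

2

First remove the unreachable states {s1,s6,s10}; 10 states remain.
Start with accepting vs non-accepting: {s4,s7,s8,s9,s11} | {s0,s2,s3,s5,s12}.
On input b, block {s4,s7,s8,s9,s11} splits into {s7,s8,s9} and {s4,s11}.
Refine {s7,s8,s9} on symbol a: members go to different blocks, giving {s7,s8} and {s9}.
Split {s0,s2,s3,s5,s12} by δ(·,a) → {s0,s3,s12} and {s2} and {s5}.
Split {s0,s3,s12} by δ(·,b) → {s0,s3} and {s12}.
The partition is now stable with 7 blocks: {s7,s8} | {s0,s3} | {s4,s11} | {s9} | {s2} | {s5} | {s12}.
State s7 belongs to the block {s7,s8}, which has 2 states.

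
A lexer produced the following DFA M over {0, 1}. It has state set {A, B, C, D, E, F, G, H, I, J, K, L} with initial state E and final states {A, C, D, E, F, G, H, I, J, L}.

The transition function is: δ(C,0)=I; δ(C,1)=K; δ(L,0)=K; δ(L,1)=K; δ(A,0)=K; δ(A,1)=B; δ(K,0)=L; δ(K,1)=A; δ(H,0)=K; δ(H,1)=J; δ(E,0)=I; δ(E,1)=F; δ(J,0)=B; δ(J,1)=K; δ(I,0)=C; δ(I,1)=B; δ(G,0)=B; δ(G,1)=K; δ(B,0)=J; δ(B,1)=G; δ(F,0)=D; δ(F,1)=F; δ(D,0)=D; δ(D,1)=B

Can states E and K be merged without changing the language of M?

No

First remove the unreachable states {H}; 11 states remain.
P0 = {A,C,D,E,F,G,I,J,L} | {B,K}.
Split {A,C,D,E,F,G,I,J,L} by δ(·,0) → {C,D,E,F,I} and {A,G,J,L}.
Refine {C,D,E,F,I} on symbol 1: members go to different blocks, giving {C,D,I} and {E,F}.
Stable partition: {C,D,I} | {B,K} | {A,G,J,L} | {E,F} — 4 equivalence classes.
E and K end up in different blocks, so they are distinguishable. For instance, the string 'ε' is accepted from only E.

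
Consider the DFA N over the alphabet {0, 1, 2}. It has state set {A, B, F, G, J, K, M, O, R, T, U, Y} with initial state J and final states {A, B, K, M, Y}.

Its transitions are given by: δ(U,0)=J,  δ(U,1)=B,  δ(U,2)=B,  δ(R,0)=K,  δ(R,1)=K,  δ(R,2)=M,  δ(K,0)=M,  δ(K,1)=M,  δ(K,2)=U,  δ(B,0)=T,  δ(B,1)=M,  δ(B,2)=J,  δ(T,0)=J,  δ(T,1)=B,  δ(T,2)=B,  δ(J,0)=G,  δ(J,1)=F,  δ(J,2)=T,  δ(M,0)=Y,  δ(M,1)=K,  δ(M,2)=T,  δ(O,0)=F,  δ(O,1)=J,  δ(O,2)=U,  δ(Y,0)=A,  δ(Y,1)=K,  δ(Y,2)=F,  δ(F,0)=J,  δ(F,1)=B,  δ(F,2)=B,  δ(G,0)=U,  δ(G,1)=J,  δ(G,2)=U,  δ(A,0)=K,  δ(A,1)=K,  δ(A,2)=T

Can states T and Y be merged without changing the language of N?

No

First remove the unreachable states {O,R}; 10 states remain.
P0 = {A,B,K,M,Y} | {F,G,J,T,U}.
Split {A,B,K,M,Y} by δ(·,0) → {A,K,M,Y} and {B}.
On input 1, block {F,G,J,T,U} splits into {F,T,U} and {G,J}.
Split {G,J} by δ(·,0) → {J} and {G}.
Stable partition: {A,K,M,Y} | {F,T,U} | {B} | {J} | {G} — 5 equivalence classes.
T and Y end up in different blocks, so they are distinguishable. For instance, the string 'ε' is accepted from only Y.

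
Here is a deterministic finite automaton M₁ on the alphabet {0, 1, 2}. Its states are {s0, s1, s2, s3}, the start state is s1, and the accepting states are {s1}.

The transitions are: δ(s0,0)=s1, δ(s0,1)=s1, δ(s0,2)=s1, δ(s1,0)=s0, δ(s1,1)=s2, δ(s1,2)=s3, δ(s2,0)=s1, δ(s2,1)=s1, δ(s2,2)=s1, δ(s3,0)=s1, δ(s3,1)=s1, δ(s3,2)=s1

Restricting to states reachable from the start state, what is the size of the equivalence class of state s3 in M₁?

All states are reachable from the start state.
Start with accepting vs non-accepting: {s1} | {s0,s2,s3}.
No further refinement is possible. Final partition (2 blocks): {s1} | {s0,s2,s3}.
State s3 belongs to the block {s0,s2,s3}, which has 3 states.

3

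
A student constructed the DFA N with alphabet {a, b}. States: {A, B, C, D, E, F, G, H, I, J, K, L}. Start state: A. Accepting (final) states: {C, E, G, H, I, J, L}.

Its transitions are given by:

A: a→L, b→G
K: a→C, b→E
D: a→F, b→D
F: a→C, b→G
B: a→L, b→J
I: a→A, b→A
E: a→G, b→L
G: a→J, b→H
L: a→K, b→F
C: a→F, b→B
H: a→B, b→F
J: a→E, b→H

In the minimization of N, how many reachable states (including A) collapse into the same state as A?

4

First remove the unreachable states {D,I}; 10 states remain.
Start with accepting vs non-accepting: {C,E,G,H,J,L} | {A,B,F,K}.
On input a, block {C,E,G,H,J,L} splits into {C,H,L} and {E,G,J}.
No further refinement is possible. Final partition (3 blocks): {C,H,L} | {A,B,F,K} | {E,G,J}.
The equivalence class containing A is {A,B,F,K}, of size 4.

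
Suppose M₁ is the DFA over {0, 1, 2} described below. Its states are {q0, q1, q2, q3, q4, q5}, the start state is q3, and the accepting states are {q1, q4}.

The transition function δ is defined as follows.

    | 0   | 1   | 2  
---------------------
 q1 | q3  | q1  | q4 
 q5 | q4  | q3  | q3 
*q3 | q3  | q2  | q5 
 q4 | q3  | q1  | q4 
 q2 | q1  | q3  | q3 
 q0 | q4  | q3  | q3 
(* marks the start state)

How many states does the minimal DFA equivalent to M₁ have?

3

Reachable states from the start: {q1,q2,q3,q4,q5}. Unreachable: {q0} — drop them.
Start with accepting vs non-accepting: {q1,q4} | {q2,q3,q5}.
On input 0, block {q2,q3,q5} splits into {q2,q5} and {q3}.
Stable partition: {q1,q4} | {q2,q5} | {q3} — 3 equivalence classes.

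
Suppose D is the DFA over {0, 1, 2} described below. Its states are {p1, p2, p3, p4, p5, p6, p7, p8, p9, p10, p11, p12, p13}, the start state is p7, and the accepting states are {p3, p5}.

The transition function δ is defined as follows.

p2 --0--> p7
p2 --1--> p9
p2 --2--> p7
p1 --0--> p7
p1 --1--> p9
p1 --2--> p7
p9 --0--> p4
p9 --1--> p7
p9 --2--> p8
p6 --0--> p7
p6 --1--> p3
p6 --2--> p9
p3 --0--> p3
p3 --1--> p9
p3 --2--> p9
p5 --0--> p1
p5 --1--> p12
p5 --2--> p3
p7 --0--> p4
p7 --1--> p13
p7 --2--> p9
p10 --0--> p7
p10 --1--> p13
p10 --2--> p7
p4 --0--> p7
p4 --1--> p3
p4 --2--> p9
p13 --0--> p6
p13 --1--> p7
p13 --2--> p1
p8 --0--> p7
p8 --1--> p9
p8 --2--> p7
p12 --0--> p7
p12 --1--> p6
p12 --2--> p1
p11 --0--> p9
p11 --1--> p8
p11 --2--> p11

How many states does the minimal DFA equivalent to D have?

Reachable states from the start: {p1,p3,p4,p6,p7,p8,p9,p13}. Unreachable: {p2,p5,p10,p11,p12} — drop them.
P0 = {p3} | {p1,p4,p6,p7,p8,p9,p13}.
Split {p1,p4,p6,p7,p8,p9,p13} by δ(·,1) → {p1,p7,p8,p9,p13} and {p4,p6}.
Split {p1,p7,p8,p9,p13} by δ(·,0) → {p7,p9,p13} and {p1,p8}.
On input 2, block {p7,p9,p13} splits into {p9,p13} and {p7}.
No further refinement is possible. Final partition (5 blocks): {p3} | {p9,p13} | {p4,p6} | {p1,p8} | {p7}.

5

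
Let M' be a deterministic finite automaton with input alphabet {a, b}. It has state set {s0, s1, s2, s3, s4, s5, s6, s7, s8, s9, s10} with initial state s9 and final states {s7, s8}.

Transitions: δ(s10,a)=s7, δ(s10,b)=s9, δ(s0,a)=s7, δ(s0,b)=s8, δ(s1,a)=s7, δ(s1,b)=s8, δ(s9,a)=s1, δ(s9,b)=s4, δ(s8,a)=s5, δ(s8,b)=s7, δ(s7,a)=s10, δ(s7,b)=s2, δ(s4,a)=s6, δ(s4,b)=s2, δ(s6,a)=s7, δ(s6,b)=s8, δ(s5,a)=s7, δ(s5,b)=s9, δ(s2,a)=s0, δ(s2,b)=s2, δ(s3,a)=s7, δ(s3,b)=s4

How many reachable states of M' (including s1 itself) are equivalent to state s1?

States {s3} cannot be reached from the start state, so discard them.
Initial partition by acceptance: {s7,s8} | {s0,s1,s2,s4,s5,s6,s9,s10}.
Split {s7,s8} by δ(·,b) → {s7} and {s8}.
On input a, block {s0,s1,s2,s4,s5,s6,s9,s10} splits into {s0,s1,s5,s6,s10} and {s2,s4,s9}.
Refine {s0,s1,s5,s6,s10} on symbol b: members go to different blocks, giving {s0,s1,s6} and {s5,s10}.
No further refinement is possible. Final partition (5 blocks): {s7} | {s0,s1,s6} | {s8} | {s2,s4,s9} | {s5,s10}.
The equivalence class containing s1 is {s0,s1,s6}, of size 3.

3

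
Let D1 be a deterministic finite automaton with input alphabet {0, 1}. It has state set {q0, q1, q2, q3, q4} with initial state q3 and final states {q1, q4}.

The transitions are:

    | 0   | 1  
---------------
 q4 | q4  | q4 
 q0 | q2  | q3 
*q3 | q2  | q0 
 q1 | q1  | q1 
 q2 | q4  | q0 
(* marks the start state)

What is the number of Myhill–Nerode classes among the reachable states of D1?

First remove the unreachable states {q1}; 4 states remain.
Start with accepting vs non-accepting: {q4} | {q0,q2,q3}.
Split {q0,q2,q3} by δ(·,0) → {q0,q3} and {q2}.
Stable partition: {q4} | {q0,q3} | {q2} — 3 equivalence classes.

3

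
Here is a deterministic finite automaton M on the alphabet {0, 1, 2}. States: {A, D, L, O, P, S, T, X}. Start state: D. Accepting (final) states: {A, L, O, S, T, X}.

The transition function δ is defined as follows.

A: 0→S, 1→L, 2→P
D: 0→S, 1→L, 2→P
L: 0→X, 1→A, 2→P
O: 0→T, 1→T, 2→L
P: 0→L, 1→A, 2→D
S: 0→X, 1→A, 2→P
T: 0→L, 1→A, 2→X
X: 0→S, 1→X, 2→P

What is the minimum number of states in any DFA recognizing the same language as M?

First remove the unreachable states {O,T}; 6 states remain.
Initial partition by acceptance: {A,L,S,X} | {D,P}.
The partition is now stable with 2 blocks: {A,L,S,X} | {D,P}.

2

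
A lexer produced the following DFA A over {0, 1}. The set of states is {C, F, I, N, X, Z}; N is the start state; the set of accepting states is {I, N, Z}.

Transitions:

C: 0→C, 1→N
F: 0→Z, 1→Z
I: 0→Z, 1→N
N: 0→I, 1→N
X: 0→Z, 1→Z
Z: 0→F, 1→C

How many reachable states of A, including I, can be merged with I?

1

First remove the unreachable states {X}; 5 states remain.
Start with accepting vs non-accepting: {I,N,Z} | {C,F}.
Refine {I,N,Z} on symbol 0: members go to different blocks, giving {I,N} and {Z}.
Refine {I,N} on symbol 0: members go to different blocks, giving {I} and {N}.
Split {C,F} by δ(·,0) → {F} and {C}.
No further refinement is possible. Final partition (5 blocks): {I} | {F} | {Z} | {N} | {C}.
The equivalence class containing I is {I}, of size 1.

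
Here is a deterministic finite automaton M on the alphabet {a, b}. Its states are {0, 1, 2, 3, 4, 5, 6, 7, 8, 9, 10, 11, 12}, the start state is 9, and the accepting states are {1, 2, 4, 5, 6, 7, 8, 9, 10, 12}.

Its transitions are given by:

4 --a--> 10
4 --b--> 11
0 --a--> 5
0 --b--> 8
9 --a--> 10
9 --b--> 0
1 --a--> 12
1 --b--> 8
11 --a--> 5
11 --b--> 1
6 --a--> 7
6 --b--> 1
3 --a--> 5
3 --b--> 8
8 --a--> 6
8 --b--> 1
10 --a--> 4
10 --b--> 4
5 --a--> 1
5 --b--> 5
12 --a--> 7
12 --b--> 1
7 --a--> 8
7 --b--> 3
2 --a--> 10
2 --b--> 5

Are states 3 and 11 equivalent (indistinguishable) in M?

Reachable states from the start: {0,1,3,4,5,6,7,8,9,10,11,12}. Unreachable: {2} — drop them.
Start with accepting vs non-accepting: {1,4,5,6,7,8,9,10,12} | {0,3,11}.
Split {1,4,5,6,7,8,9,10,12} by δ(·,b) → {1,5,6,8,10,12} and {4,7,9}.
Split {1,5,6,8,10,12} by δ(·,a) → {1,5,8} and {6,10,12}.
Split {1,5,8} by δ(·,a) → {1,8} and {5}.
On input a, block {4,7,9} splits into {4,9} and {7}.
Split {6,10,12} by δ(·,a) → {6,12} and {10}.
Stable partition: {1,8} | {0,3,11} | {4,9} | {6,12} | {5} | {7} | {10} — 7 equivalence classes.
3 and 11 lie in the same block of the stable partition, so they are equivalent — no string distinguishes them.

Yes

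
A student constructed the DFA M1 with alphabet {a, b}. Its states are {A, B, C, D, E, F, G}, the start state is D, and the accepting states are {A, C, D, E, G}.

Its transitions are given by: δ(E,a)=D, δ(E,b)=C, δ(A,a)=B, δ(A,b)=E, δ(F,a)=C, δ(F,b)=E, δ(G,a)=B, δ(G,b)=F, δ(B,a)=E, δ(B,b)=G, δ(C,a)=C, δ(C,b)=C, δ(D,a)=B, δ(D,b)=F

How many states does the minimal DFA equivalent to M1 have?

5

States {A} cannot be reached from the start state, so discard them.
Start with accepting vs non-accepting: {C,D,E,G} | {B,F}.
On input a, block {C,D,E,G} splits into {C,E} and {D,G}.
Split {C,E} by δ(·,a) → {C} and {E}.
Split {B,F} by δ(·,a) → {B} and {F}.
No further refinement is possible. Final partition (5 blocks): {C} | {B} | {D,G} | {E} | {F}.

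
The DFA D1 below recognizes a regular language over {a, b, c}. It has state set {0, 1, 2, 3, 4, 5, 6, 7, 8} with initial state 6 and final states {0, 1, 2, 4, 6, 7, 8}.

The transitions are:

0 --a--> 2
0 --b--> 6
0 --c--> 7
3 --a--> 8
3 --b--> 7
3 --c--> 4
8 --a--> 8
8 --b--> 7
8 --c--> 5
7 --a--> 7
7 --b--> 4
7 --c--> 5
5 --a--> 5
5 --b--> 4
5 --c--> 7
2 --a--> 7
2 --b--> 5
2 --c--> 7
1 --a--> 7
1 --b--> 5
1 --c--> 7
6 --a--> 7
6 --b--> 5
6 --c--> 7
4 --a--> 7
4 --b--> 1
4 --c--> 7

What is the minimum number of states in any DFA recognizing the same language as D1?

4

First remove the unreachable states {0,2,3,8}; 5 states remain.
Start with accepting vs non-accepting: {1,4,6,7} | {5}.
Split {1,4,6,7} by δ(·,b) → {1,6} and {4,7}.
Refine {4,7} on symbol b: members go to different blocks, giving {4} and {7}.
The partition is now stable with 4 blocks: {1,6} | {5} | {4} | {7}.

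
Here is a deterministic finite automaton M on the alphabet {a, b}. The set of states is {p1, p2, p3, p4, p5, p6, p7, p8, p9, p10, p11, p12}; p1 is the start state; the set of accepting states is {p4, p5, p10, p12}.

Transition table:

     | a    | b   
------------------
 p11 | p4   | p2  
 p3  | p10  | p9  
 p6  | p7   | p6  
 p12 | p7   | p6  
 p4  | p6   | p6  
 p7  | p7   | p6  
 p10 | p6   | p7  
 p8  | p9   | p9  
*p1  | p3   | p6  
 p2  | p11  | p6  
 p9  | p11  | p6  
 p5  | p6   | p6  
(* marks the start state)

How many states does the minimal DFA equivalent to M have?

4

States {p5,p8,p12} cannot be reached from the start state, so discard them.
P0 = {p4,p10} | {p1,p2,p3,p6,p7,p9,p11}.
Refine {p1,p2,p3,p6,p7,p9,p11} on symbol a: members go to different blocks, giving {p1,p2,p6,p7,p9} and {p3,p11}.
Split {p1,p2,p6,p7,p9} by δ(·,a) → {p1,p2,p9} and {p6,p7}.
No further refinement is possible. Final partition (4 blocks): {p4,p10} | {p1,p2,p9} | {p3,p11} | {p6,p7}.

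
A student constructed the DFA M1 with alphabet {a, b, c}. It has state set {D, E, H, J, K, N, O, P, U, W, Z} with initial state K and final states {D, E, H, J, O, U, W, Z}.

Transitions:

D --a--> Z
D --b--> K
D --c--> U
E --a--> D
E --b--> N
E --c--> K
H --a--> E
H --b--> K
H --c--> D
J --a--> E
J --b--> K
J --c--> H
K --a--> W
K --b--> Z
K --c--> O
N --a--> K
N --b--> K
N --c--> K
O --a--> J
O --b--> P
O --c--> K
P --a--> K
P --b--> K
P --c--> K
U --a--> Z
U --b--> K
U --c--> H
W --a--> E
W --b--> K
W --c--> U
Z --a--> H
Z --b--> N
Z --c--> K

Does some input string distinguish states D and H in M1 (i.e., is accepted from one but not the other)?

Start with accepting vs non-accepting: {D,E,H,J,O,U,W,Z} | {K,N,P}.
Refine {D,E,H,J,O,U,W,Z} on symbol c: members go to different blocks, giving {D,H,J,U,W} and {E,O,Z}.
Refine {K,N,P} on symbol a: members go to different blocks, giving {N,P} and {K}.
The partition is now stable with 4 blocks: {D,H,J,U,W} | {N,P} | {E,O,Z} | {K}.
D and H lie in the same block of the stable partition, so they are equivalent — no string distinguishes them.

No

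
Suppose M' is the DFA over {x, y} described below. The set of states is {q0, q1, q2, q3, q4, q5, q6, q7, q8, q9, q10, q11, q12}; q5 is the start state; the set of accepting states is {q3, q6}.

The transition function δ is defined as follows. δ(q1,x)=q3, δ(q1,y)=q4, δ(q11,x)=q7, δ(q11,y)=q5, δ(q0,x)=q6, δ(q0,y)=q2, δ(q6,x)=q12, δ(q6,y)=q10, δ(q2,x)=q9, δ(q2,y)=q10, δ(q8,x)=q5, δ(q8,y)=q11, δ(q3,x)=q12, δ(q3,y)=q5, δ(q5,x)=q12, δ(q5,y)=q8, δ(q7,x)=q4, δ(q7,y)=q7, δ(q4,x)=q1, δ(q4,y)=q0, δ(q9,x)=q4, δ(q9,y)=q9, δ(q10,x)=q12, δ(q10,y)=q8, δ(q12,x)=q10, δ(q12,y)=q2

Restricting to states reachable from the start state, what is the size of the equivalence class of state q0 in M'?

P0 = {q3,q6} | {q0,q1,q2,q4,q5,q7,q8,q9,q10,q11,q12}.
On input x, block {q0,q1,q2,q4,q5,q7,q8,q9,q10,q11,q12} splits into {q2,q4,q5,q7,q8,q9,q10,q11,q12} and {q0,q1}.
Refine {q2,q4,q5,q7,q8,q9,q10,q11,q12} on symbol x: members go to different blocks, giving {q2,q5,q7,q8,q9,q10,q11,q12} and {q4}.
Refine {q2,q5,q7,q8,q9,q10,q11,q12} on symbol x: members go to different blocks, giving {q2,q5,q8,q10,q11,q12} and {q7,q9}.
Split {q2,q5,q8,q10,q11,q12} by δ(·,x) → {q5,q8,q10,q12} and {q2,q11}.
Refine {q5,q8,q10,q12} on symbol y: members go to different blocks, giving {q5,q10} and {q8,q12}.
Refine {q0,q1} on symbol y: members go to different blocks, giving {q0} and {q1}.
The partition is now stable with 8 blocks: {q3,q6} | {q5,q10} | {q0} | {q4} | {q7,q9} | {q2,q11} | {q8,q12} | {q1}.
State q0 belongs to the block {q0}, which has 1 states.

1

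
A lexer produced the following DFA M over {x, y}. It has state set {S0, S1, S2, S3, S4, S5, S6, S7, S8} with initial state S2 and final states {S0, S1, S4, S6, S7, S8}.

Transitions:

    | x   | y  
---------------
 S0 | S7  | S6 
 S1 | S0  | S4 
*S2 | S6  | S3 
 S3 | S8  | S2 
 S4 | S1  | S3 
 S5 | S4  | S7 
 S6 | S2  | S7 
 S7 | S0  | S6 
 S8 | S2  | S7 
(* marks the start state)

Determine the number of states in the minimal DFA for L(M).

Reachable states from the start: {S0,S2,S3,S6,S7,S8}. Unreachable: {S1,S4,S5} — drop them.
Start with accepting vs non-accepting: {S0,S6,S7,S8} | {S2,S3}.
Split {S0,S6,S7,S8} by δ(·,x) → {S0,S7} and {S6,S8}.
Stable partition: {S0,S7} | {S2,S3} | {S6,S8} — 3 equivalence classes.

3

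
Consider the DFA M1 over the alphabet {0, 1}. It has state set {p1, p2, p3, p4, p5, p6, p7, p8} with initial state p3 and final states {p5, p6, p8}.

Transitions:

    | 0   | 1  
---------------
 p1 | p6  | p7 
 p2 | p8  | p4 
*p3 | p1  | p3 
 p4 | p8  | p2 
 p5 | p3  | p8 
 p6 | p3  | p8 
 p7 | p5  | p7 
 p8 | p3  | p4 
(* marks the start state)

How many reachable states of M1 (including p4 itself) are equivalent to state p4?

Start with accepting vs non-accepting: {p5,p6,p8} | {p1,p2,p3,p4,p7}.
On input 1, block {p5,p6,p8} splits into {p5,p6} and {p8}.
Refine {p1,p2,p3,p4,p7} on symbol 0: members go to different blocks, giving {p1,p7} and {p2,p4} and {p3}.
The partition is now stable with 5 blocks: {p5,p6} | {p1,p7} | {p8} | {p2,p4} | {p3}.
The equivalence class containing p4 is {p2,p4}, of size 2.

2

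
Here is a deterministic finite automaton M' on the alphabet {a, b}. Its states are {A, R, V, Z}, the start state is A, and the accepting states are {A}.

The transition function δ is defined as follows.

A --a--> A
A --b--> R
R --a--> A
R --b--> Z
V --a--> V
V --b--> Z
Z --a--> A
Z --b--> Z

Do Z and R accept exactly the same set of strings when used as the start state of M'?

Yes

States {V} cannot be reached from the start state, so discard them.
Start with accepting vs non-accepting: {A} | {R,Z}.
No further refinement is possible. Final partition (2 blocks): {A} | {R,Z}.
Z and R lie in the same block of the stable partition, so they are equivalent — no string distinguishes them.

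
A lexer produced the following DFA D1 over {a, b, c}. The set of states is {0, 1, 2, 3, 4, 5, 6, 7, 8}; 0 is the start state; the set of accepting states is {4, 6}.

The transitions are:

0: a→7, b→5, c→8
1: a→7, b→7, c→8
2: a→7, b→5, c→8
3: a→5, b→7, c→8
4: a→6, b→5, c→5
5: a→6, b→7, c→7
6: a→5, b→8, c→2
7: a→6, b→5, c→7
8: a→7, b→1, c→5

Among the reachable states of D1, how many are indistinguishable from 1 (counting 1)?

3

States {3,4} cannot be reached from the start state, so discard them.
P0 = {6} | {0,1,2,5,7,8}.
On input a, block {0,1,2,5,7,8} splits into {0,1,2,8} and {5,7}.
Split {0,1,2,8} by δ(·,b) → {0,1,2} and {8}.
The partition is now stable with 4 blocks: {6} | {0,1,2} | {5,7} | {8}.
The equivalence class containing 1 is {0,1,2}, of size 3.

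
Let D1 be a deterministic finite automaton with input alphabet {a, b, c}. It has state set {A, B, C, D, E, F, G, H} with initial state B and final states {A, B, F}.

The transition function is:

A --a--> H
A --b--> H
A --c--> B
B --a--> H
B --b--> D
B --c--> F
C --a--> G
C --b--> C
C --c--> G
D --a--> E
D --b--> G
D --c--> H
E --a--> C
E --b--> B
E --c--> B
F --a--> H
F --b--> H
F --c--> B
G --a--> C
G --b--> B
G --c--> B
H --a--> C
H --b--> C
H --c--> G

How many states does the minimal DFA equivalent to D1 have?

6

States {A} cannot be reached from the start state, so discard them.
P0 = {B,F} | {C,D,E,G,H}.
On input b, block {C,D,E,G,H} splits into {C,D,H} and {E,G}.
Split {C,D,H} by δ(·,a) → {C,D} and {H}.
Refine {B,F} on symbol b: members go to different blocks, giving {B} and {F}.
Split {C,D} by δ(·,b) → {C} and {D}.
Stable partition: {B} | {C} | {E,G} | {H} | {F} | {D} — 6 equivalence classes.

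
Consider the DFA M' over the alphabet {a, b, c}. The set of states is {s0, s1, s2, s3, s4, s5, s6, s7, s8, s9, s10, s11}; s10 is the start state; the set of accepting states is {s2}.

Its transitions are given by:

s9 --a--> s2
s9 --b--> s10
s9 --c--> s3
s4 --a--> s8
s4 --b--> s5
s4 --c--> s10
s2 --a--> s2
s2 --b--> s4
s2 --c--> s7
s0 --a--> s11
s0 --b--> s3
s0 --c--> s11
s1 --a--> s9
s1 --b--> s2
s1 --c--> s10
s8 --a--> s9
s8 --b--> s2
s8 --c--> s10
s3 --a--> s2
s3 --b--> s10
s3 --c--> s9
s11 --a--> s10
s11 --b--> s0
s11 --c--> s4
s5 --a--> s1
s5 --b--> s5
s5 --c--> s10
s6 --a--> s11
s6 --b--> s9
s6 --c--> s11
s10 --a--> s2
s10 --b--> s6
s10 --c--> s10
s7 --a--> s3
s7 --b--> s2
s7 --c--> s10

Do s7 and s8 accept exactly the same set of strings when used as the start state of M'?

Yes

Every state is reachable, so we keep all 12.
Initial partition by acceptance: {s2} | {s0,s1,s3,s4,s5,s6,s7,s8,s9,s10,s11}.
Refine {s0,s1,s3,s4,s5,s6,s7,s8,s9,s10,s11} on symbol a: members go to different blocks, giving {s0,s1,s4,s5,s6,s7,s8,s11} and {s3,s9,s10}.
Refine {s0,s1,s4,s5,s6,s7,s8,s11} on symbol a: members go to different blocks, giving {s0,s4,s5,s6} and {s1,s7,s8,s11}.
Refine {s0,s4,s5,s6} on symbol b: members go to different blocks, giving {s0,s6} and {s4,s5}.
Refine {s3,s9,s10} on symbol b: members go to different blocks, giving {s3,s9} and {s10}.
On input a, block {s1,s7,s8,s11} splits into {s1,s7,s8} and {s11}.
No further refinement is possible. Final partition (7 blocks): {s2} | {s0,s6} | {s3,s9} | {s1,s7,s8} | {s4,s5} | {s10} | {s11}.
s7 and s8 lie in the same block of the stable partition, so they are equivalent — no string distinguishes them.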